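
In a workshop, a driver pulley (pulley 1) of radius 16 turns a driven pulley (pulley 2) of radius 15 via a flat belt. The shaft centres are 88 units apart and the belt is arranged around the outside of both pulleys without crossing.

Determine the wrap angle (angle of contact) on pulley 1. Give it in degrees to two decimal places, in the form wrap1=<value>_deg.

wrap1=181.30_deg

open belt: β = asin((r2−r1)/C) = asin(-1/88) = -0.6511°
wrap1 = π − 2β = 181.3022°
wrap2 = π + 2β = 178.6978°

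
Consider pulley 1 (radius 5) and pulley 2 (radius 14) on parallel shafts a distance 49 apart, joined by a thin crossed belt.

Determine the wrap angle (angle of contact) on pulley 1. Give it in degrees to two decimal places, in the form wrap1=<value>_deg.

wrap1=225.63_deg

crossed belt: β = asin((r1+r2)/C) = asin(19/49) = 22.8149°
wrap1 = wrap2 = π + 2β = 225.6298°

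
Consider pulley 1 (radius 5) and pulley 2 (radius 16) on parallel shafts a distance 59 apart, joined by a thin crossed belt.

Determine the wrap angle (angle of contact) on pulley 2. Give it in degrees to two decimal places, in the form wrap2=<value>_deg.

crossed belt: β = asin((r1+r2)/C) = asin(21/59) = 20.8506°
wrap1 = wrap2 = π + 2β = 221.7012°

wrap2=221.70_deg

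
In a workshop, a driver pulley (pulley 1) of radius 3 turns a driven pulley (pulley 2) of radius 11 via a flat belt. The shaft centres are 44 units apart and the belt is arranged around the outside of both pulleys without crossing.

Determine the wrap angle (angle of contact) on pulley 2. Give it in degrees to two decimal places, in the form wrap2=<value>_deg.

wrap2=200.95_deg

open belt: β = asin((r2−r1)/C) = asin(8/44) = 10.4757°
wrap1 = π − 2β = 159.0486°
wrap2 = π + 2β = 200.9514°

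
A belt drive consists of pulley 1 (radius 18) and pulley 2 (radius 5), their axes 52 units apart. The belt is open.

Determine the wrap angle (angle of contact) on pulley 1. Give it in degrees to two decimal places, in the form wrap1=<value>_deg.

open belt: β = asin((r2−r1)/C) = asin(-13/52) = -14.4775°
wrap1 = π − 2β = 208.9550°
wrap2 = π + 2β = 151.0450°

wrap1=208.96_deg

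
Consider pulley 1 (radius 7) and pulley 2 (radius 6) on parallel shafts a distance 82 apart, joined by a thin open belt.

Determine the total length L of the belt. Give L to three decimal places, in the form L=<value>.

open belt: β = asin((r2−r1)/C) = asin(-1/82) = -0.6987°
wrap1 = π − 2β = 181.3975°
wrap2 = π + 2β = 178.6025°
tangent length = C·cosβ = 81.9939
L = r1·wrap1 + r2·wrap2 + 2·C·cosβ = 7·3.1660 + 6·3.1172 + 2·81.9939 = 204.8529

L=204.853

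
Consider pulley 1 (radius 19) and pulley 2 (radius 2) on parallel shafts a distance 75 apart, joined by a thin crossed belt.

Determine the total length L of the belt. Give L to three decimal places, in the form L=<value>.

crossed belt: β = asin((r1+r2)/C) = asin(21/75) = 16.2602°
wrap1 = wrap2 = π + 2β = 212.5204°
tangent length = C·cosβ = 72.0000
L = (r1+r2)·wrap + 2·C·cosβ = 21·3.7092 + 2·72.0000 = 221.8928

L=221.893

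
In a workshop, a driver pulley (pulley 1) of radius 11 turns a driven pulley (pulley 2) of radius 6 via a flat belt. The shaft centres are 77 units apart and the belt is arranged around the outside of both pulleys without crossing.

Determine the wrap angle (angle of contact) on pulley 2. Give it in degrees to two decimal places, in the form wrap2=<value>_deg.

open belt: β = asin((r2−r1)/C) = asin(-5/77) = -3.7231°
wrap1 = π − 2β = 187.4462°
wrap2 = π + 2β = 172.5538°

wrap2=172.55_deg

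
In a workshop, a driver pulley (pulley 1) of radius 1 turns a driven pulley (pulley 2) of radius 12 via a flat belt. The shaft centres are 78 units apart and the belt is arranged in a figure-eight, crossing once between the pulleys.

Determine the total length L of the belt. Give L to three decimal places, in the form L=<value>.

crossed belt: β = asin((r1+r2)/C) = asin(13/78) = 9.5941°
wrap1 = wrap2 = π + 2β = 199.1881°
tangent length = C·cosβ = 76.9090
L = (r1+r2)·wrap + 2·C·cosβ = 13·3.4765 + 2·76.9090 = 199.0124

L=199.012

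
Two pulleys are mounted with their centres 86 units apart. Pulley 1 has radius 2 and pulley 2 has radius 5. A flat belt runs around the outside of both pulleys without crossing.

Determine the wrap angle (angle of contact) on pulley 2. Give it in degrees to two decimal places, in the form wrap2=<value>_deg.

wrap2=184.00_deg

open belt: β = asin((r2−r1)/C) = asin(3/86) = 1.9991°
wrap1 = π − 2β = 176.0018°
wrap2 = π + 2β = 183.9982°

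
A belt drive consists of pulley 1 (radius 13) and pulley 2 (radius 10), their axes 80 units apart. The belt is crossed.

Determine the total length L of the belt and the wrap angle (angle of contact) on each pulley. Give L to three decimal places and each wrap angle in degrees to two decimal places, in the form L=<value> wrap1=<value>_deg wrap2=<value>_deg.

crossed belt: β = asin((r1+r2)/C) = asin(23/80) = 16.7083°
wrap1 = wrap2 = π + 2β = 213.4167°
tangent length = C·cosβ = 76.6225
L = (r1+r2)·wrap + 2·C·cosβ = 23·3.7248 + 2·76.6225 = 238.9159

L=238.916 wrap1=213.42_deg wrap2=213.42_deg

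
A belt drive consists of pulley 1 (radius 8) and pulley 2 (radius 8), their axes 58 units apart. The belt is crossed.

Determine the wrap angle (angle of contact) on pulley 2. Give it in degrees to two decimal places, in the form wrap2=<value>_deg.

crossed belt: β = asin((r1+r2)/C) = asin(16/58) = 16.0134°
wrap1 = wrap2 = π + 2β = 212.0268°

wrap2=212.03_deg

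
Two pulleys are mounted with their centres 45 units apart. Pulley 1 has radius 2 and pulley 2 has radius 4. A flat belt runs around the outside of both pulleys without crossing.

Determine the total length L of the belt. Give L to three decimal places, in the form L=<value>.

L=108.938

open belt: β = asin((r2−r1)/C) = asin(2/45) = 2.5473°
wrap1 = π − 2β = 174.9054°
wrap2 = π + 2β = 185.0946°
tangent length = C·cosβ = 44.9555
L = r1·wrap1 + r2·wrap2 + 2·C·cosβ = 2·3.0527 + 4·3.2305 + 2·44.9555 = 108.9385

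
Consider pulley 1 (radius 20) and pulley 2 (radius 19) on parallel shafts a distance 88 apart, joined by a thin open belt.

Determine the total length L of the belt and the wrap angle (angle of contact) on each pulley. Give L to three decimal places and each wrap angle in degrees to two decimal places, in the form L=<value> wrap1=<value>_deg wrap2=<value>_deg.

open belt: β = asin((r2−r1)/C) = asin(-1/88) = -0.6511°
wrap1 = π − 2β = 181.3022°
wrap2 = π + 2β = 178.6978°
tangent length = C·cosβ = 87.9943
L = r1·wrap1 + r2·wrap2 + 2·C·cosβ = 20·3.1643 + 19·3.1189 + 2·87.9943 = 298.5335

L=298.533 wrap1=181.30_deg wrap2=178.70_deg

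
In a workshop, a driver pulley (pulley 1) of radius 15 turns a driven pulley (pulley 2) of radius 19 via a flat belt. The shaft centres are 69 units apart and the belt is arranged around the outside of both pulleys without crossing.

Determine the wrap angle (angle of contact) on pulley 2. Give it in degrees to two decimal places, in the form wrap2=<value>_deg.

wrap2=186.65_deg

open belt: β = asin((r2−r1)/C) = asin(4/69) = 3.3234°
wrap1 = π − 2β = 173.3533°
wrap2 = π + 2β = 186.6467°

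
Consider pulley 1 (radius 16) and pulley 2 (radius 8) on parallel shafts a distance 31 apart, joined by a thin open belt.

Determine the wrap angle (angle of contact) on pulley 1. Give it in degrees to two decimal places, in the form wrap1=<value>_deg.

open belt: β = asin((r2−r1)/C) = asin(-8/31) = -14.9552°
wrap1 = π − 2β = 209.9105°
wrap2 = π + 2β = 150.0895°

wrap1=209.91_deg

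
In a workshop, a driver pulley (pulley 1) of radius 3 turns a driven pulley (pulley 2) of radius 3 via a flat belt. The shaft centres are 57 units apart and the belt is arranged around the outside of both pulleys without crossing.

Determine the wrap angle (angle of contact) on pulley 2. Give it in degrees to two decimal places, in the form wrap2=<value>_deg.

wrap2=180.00_deg

open belt: β = asin((r2−r1)/C) = asin(0/57) = 0.0000°
wrap1 = π − 2β = 180.0000°
wrap2 = π + 2β = 180.0000°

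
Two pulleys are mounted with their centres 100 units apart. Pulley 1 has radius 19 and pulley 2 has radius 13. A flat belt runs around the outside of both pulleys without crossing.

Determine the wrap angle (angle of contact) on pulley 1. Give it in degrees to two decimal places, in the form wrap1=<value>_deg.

wrap1=186.88_deg

open belt: β = asin((r2−r1)/C) = asin(-6/100) = -3.4398°
wrap1 = π − 2β = 186.8796°
wrap2 = π + 2β = 173.1204°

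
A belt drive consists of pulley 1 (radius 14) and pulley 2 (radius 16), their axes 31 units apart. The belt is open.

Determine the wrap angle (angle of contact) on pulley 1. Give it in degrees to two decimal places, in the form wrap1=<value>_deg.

open belt: β = asin((r2−r1)/C) = asin(2/31) = 3.6991°
wrap1 = π − 2β = 172.6019°
wrap2 = π + 2β = 187.3981°

wrap1=172.60_deg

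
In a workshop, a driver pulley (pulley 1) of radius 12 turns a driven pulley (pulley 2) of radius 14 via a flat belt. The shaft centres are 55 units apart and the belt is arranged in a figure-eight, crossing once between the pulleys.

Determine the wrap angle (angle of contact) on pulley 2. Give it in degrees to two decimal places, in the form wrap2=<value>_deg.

crossed belt: β = asin((r1+r2)/C) = asin(26/55) = 28.2115°
wrap1 = wrap2 = π + 2β = 236.4230°

wrap2=236.42_deg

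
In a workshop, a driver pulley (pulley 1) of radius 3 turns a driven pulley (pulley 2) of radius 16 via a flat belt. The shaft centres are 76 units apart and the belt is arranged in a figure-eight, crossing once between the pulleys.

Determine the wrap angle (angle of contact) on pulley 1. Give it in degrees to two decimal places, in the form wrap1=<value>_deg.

crossed belt: β = asin((r1+r2)/C) = asin(19/76) = 14.4775°
wrap1 = wrap2 = π + 2β = 208.9550°

wrap1=208.96_deg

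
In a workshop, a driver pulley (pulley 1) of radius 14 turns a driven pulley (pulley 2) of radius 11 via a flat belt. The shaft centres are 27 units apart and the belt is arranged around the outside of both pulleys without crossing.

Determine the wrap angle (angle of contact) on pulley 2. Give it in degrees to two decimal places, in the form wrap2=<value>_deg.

wrap2=167.24_deg

open belt: β = asin((r2−r1)/C) = asin(-3/27) = -6.3794°
wrap1 = π − 2β = 192.7587°
wrap2 = π + 2β = 167.2413°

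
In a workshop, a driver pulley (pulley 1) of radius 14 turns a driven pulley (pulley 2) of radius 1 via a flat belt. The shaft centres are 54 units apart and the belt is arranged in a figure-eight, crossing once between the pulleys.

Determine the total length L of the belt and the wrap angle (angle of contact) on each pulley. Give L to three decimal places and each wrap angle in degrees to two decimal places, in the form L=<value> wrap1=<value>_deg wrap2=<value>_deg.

crossed belt: β = asin((r1+r2)/C) = asin(15/54) = 16.1276°
wrap1 = wrap2 = π + 2β = 212.2552°
tangent length = C·cosβ = 51.8748
L = (r1+r2)·wrap + 2·C·cosβ = 15·3.7046 + 2·51.8748 = 159.3180

L=159.318 wrap1=212.26_deg wrap2=212.26_deg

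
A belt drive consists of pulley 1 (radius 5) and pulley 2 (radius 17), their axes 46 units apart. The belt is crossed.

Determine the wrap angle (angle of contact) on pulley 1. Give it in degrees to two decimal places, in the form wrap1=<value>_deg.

wrap1=237.14_deg

crossed belt: β = asin((r1+r2)/C) = asin(22/46) = 28.5719°
wrap1 = wrap2 = π + 2β = 237.1438°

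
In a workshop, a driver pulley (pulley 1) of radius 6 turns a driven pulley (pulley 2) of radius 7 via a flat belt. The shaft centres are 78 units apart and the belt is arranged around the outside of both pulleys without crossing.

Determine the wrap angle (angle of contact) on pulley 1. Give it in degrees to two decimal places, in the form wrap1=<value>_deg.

open belt: β = asin((r2−r1)/C) = asin(1/78) = 0.7346°
wrap1 = π − 2β = 178.5308°
wrap2 = π + 2β = 181.4692°

wrap1=178.53_deg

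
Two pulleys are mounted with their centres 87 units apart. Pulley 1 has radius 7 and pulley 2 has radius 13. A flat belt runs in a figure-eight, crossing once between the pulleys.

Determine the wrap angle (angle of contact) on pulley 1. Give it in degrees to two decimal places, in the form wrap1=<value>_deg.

crossed belt: β = asin((r1+r2)/C) = asin(20/87) = 13.2903°
wrap1 = wrap2 = π + 2β = 206.5806°

wrap1=206.58_deg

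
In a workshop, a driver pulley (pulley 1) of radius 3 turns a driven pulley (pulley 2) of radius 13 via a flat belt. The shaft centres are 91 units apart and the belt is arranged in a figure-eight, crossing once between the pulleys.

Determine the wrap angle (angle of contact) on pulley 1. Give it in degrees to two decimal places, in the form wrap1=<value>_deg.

wrap1=200.25_deg

crossed belt: β = asin((r1+r2)/C) = asin(16/91) = 10.1266°
wrap1 = wrap2 = π + 2β = 200.2532°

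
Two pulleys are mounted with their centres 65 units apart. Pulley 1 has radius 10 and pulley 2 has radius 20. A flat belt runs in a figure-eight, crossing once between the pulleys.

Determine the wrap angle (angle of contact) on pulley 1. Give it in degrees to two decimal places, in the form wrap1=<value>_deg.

crossed belt: β = asin((r1+r2)/C) = asin(30/65) = 27.4864°
wrap1 = wrap2 = π + 2β = 234.9729°

wrap1=234.97_deg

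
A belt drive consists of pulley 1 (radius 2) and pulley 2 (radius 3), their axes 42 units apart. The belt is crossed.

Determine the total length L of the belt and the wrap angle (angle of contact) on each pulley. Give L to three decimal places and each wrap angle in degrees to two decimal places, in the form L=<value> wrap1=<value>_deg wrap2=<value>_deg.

crossed belt: β = asin((r1+r2)/C) = asin(5/42) = 6.8371°
wrap1 = wrap2 = π + 2β = 193.6743°
tangent length = C·cosβ = 41.7013
L = (r1+r2)·wrap + 2·C·cosβ = 5·3.3803 + 2·41.7013 = 100.3039

L=100.304 wrap1=193.67_deg wrap2=193.67_deg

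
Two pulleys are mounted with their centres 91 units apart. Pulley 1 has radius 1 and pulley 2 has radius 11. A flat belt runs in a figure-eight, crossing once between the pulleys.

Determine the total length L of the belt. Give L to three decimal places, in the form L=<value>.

L=221.284

crossed belt: β = asin((r1+r2)/C) = asin(12/91) = 7.5776°
wrap1 = wrap2 = π + 2β = 195.1551°
tangent length = C·cosβ = 90.2053
L = (r1+r2)·wrap + 2·C·cosβ = 12·3.4061 + 2·90.2053 = 221.2838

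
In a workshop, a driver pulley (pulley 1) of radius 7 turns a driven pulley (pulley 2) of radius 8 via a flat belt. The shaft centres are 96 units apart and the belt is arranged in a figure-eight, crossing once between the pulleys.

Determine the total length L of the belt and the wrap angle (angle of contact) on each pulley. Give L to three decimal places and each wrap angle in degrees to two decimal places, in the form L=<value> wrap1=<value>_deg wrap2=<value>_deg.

L=241.472 wrap1=197.98_deg wrap2=197.98_deg

crossed belt: β = asin((r1+r2)/C) = asin(15/96) = 8.9893°
wrap1 = wrap2 = π + 2β = 197.9786°
tangent length = C·cosβ = 94.8209
L = (r1+r2)·wrap + 2·C·cosβ = 15·3.4554 + 2·94.8209 = 241.4724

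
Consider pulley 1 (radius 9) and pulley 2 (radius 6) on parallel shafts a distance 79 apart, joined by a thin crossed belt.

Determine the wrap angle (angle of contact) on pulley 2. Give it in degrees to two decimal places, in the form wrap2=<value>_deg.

crossed belt: β = asin((r1+r2)/C) = asin(15/79) = 10.9454°
wrap1 = wrap2 = π + 2β = 201.8908°

wrap2=201.89_deg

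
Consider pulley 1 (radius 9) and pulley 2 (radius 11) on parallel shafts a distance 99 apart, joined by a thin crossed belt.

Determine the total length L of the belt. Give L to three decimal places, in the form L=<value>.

L=264.886

crossed belt: β = asin((r1+r2)/C) = asin(20/99) = 11.6551°
wrap1 = wrap2 = π + 2β = 203.3102°
tangent length = C·cosβ = 96.9588
L = (r1+r2)·wrap + 2·C·cosβ = 20·3.5484 + 2·96.9588 = 264.8862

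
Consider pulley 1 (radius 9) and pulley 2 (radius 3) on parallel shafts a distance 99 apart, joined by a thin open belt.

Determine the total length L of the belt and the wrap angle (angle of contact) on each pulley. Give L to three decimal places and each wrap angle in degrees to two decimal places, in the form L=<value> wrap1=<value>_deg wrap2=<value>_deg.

open belt: β = asin((r2−r1)/C) = asin(-6/99) = -3.4746°
wrap1 = π − 2β = 186.9492°
wrap2 = π + 2β = 173.0508°
tangent length = C·cosβ = 98.8180
L = r1·wrap1 + r2·wrap2 + 2·C·cosβ = 9·3.2629 + 3·3.0203 + 2·98.8180 = 236.0629

L=236.063 wrap1=186.95_deg wrap2=173.05_deg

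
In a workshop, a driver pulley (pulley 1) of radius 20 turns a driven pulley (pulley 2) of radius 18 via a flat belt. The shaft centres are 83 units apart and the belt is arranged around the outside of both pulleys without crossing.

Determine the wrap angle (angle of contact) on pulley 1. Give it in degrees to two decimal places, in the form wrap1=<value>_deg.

wrap1=182.76_deg

open belt: β = asin((r2−r1)/C) = asin(-2/83) = -1.3808°
wrap1 = π − 2β = 182.7615°
wrap2 = π + 2β = 177.2385°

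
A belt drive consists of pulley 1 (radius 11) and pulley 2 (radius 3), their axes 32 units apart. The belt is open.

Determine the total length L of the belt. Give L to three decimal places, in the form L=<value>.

L=109.993

open belt: β = asin((r2−r1)/C) = asin(-8/32) = -14.4775°
wrap1 = π − 2β = 208.9550°
wrap2 = π + 2β = 151.0450°
tangent length = C·cosβ = 30.9839
L = r1·wrap1 + r2·wrap2 + 2·C·cosβ = 11·3.6470 + 3·2.6362 + 2·30.9839 = 109.9929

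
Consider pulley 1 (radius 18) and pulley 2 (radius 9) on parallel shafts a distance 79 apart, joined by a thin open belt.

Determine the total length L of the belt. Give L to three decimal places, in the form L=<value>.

L=243.849

open belt: β = asin((r2−r1)/C) = asin(-9/79) = -6.5416°
wrap1 = π − 2β = 193.0831°
wrap2 = π + 2β = 166.9169°
tangent length = C·cosβ = 78.4857
L = r1·wrap1 + r2·wrap2 + 2·C·cosβ = 18·3.3699 + 9·2.9132 + 2·78.4857 = 243.8494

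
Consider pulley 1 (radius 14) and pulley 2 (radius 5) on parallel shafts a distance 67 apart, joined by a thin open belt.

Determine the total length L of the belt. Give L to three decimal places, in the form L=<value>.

open belt: β = asin((r2−r1)/C) = asin(-9/67) = -7.7198°
wrap1 = π − 2β = 195.4396°
wrap2 = π + 2β = 164.5604°
tangent length = C·cosβ = 66.3928
L = r1·wrap1 + r2·wrap2 + 2·C·cosβ = 14·3.4111 + 5·2.8721 + 2·66.3928 = 194.9010

L=194.901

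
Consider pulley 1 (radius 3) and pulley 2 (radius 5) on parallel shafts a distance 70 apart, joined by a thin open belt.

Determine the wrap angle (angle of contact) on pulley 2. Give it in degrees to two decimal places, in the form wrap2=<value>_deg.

wrap2=183.27_deg

open belt: β = asin((r2−r1)/C) = asin(2/70) = 1.6372°
wrap1 = π − 2β = 176.7255°
wrap2 = π + 2β = 183.2745°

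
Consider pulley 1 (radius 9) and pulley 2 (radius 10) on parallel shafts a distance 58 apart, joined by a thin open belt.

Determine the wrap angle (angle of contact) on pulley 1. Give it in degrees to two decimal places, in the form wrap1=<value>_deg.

wrap1=178.02_deg

open belt: β = asin((r2−r1)/C) = asin(1/58) = 0.9879°
wrap1 = π − 2β = 178.0242°
wrap2 = π + 2β = 181.9758°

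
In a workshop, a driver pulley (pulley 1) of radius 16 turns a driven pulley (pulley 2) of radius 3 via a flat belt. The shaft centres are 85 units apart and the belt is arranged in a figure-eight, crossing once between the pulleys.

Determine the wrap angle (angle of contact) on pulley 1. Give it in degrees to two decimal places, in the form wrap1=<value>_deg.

crossed belt: β = asin((r1+r2)/C) = asin(19/85) = 12.9164°
wrap1 = wrap2 = π + 2β = 205.8328°

wrap1=205.83_deg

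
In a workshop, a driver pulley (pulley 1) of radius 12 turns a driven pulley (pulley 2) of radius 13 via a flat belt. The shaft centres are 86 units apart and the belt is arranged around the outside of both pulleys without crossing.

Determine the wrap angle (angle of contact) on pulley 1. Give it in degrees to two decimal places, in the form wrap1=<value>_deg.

wrap1=178.67_deg

open belt: β = asin((r2−r1)/C) = asin(1/86) = 0.6662°
wrap1 = π − 2β = 178.6675°
wrap2 = π + 2β = 181.3325°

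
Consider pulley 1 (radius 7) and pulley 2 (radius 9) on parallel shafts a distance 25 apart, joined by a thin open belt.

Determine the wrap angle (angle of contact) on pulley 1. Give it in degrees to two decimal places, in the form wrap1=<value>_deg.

wrap1=170.82_deg

open belt: β = asin((r2−r1)/C) = asin(2/25) = 4.5886°
wrap1 = π − 2β = 170.8229°
wrap2 = π + 2β = 189.1771°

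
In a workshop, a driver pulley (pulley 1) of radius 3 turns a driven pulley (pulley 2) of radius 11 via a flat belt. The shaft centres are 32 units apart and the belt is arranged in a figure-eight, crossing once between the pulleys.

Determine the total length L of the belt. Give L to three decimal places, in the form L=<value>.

L=114.211

crossed belt: β = asin((r1+r2)/C) = asin(14/32) = 25.9445°
wrap1 = wrap2 = π + 2β = 231.8890°
tangent length = C·cosβ = 28.7750
L = (r1+r2)·wrap + 2·C·cosβ = 14·4.0472 + 2·28.7750 = 114.2111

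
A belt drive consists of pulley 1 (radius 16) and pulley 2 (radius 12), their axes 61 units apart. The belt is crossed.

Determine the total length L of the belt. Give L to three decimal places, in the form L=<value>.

L=223.058

crossed belt: β = asin((r1+r2)/C) = asin(28/61) = 27.3237°
wrap1 = wrap2 = π + 2β = 234.6473°
tangent length = C·cosβ = 54.1941
L = (r1+r2)·wrap + 2·C·cosβ = 28·4.0954 + 2·54.1941 = 223.0585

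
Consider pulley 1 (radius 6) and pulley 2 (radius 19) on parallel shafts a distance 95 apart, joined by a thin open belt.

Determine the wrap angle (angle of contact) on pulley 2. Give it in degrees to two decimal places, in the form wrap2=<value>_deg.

open belt: β = asin((r2−r1)/C) = asin(13/95) = 7.8652°
wrap1 = π − 2β = 164.2697°
wrap2 = π + 2β = 195.7303°

wrap2=195.73_deg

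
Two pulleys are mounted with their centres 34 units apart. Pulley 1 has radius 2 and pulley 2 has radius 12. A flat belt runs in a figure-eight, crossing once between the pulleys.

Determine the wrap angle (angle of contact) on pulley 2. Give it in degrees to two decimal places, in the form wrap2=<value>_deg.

wrap2=228.63_deg

crossed belt: β = asin((r1+r2)/C) = asin(14/34) = 24.3157°
wrap1 = wrap2 = π + 2β = 228.6315°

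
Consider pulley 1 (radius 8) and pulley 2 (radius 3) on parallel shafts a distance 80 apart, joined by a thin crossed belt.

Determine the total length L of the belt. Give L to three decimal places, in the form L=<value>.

crossed belt: β = asin((r1+r2)/C) = asin(11/80) = 7.9032°
wrap1 = wrap2 = π + 2β = 195.8064°
tangent length = C·cosβ = 79.2401
L = (r1+r2)·wrap + 2·C·cosβ = 11·3.4175 + 2·79.2401 = 196.0724

L=196.072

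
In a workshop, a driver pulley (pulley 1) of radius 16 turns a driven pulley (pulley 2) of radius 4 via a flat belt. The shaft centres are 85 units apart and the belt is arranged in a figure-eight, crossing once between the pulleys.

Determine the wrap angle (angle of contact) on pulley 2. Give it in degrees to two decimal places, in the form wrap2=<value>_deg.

wrap2=207.22_deg

crossed belt: β = asin((r1+r2)/C) = asin(20/85) = 13.6090°
wrap1 = wrap2 = π + 2β = 207.2179°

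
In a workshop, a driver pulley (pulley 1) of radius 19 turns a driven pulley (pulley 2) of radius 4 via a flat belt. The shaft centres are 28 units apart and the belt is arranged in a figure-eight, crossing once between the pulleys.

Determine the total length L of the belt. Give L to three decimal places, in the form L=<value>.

crossed belt: β = asin((r1+r2)/C) = asin(23/28) = 55.2281°
wrap1 = wrap2 = π + 2β = 290.4561°
tangent length = C·cosβ = 15.9687
L = (r1+r2)·wrap + 2·C·cosβ = 23·5.0694 + 2·15.9687 = 148.5340

L=148.534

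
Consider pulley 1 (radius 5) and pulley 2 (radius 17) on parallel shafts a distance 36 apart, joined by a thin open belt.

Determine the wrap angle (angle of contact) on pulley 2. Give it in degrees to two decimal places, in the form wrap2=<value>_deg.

open belt: β = asin((r2−r1)/C) = asin(12/36) = 19.4712°
wrap1 = π − 2β = 141.0576°
wrap2 = π + 2β = 218.9424°

wrap2=218.94_deg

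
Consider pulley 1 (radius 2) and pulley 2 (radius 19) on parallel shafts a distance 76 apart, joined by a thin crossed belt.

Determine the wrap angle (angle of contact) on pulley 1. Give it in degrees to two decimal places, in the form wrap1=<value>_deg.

wrap1=212.08_deg

crossed belt: β = asin((r1+r2)/C) = asin(21/76) = 16.0404°
wrap1 = wrap2 = π + 2β = 212.0809°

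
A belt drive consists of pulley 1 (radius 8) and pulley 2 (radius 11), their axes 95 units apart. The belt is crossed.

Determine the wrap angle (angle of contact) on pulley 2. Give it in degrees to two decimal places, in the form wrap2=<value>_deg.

wrap2=203.07_deg

crossed belt: β = asin((r1+r2)/C) = asin(19/95) = 11.5370°
wrap1 = wrap2 = π + 2β = 203.0739°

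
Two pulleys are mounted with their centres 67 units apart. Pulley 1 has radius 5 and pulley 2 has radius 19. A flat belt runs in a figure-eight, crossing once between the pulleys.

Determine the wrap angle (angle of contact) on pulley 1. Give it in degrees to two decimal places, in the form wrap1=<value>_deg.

crossed belt: β = asin((r1+r2)/C) = asin(24/67) = 20.9902°
wrap1 = wrap2 = π + 2β = 221.9805°

wrap1=221.98_deg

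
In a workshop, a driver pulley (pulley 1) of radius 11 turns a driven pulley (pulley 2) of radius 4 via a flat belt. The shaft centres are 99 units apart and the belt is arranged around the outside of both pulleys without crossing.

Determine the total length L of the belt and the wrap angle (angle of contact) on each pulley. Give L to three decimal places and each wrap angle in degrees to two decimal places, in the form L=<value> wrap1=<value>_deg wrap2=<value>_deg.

L=245.619 wrap1=188.11_deg wrap2=171.89_deg

open belt: β = asin((r2−r1)/C) = asin(-7/99) = -4.0546°
wrap1 = π − 2β = 188.1092°
wrap2 = π + 2β = 171.8908°
tangent length = C·cosβ = 98.7522
L = r1·wrap1 + r2·wrap2 + 2·C·cosβ = 11·3.2831 + 4·3.0001 + 2·98.7522 = 245.6190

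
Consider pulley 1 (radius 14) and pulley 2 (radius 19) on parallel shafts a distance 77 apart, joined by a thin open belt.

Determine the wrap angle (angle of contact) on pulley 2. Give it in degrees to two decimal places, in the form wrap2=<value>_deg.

wrap2=187.45_deg

open belt: β = asin((r2−r1)/C) = asin(5/77) = 3.7231°
wrap1 = π − 2β = 172.5538°
wrap2 = π + 2β = 187.4462°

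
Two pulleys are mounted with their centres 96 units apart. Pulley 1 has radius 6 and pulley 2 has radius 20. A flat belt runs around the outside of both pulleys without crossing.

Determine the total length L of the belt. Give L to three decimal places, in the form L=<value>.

open belt: β = asin((r2−r1)/C) = asin(14/96) = 8.3855°
wrap1 = π − 2β = 163.2289°
wrap2 = π + 2β = 196.7711°
tangent length = C·cosβ = 94.9737
L = r1·wrap1 + r2·wrap2 + 2·C·cosβ = 6·2.8489 + 20·3.4343 + 2·94.9737 = 275.7267

L=275.727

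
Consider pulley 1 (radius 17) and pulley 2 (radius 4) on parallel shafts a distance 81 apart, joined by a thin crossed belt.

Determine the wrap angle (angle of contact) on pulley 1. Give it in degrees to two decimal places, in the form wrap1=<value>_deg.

wrap1=210.05_deg

crossed belt: β = asin((r1+r2)/C) = asin(21/81) = 15.0261°
wrap1 = wrap2 = π + 2β = 210.0522°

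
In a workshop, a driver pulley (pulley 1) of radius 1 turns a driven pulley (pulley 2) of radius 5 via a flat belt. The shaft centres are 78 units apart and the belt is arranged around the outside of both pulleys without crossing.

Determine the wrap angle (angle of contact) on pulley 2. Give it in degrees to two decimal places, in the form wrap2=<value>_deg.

wrap2=185.88_deg

open belt: β = asin((r2−r1)/C) = asin(4/78) = 2.9395°
wrap1 = π − 2β = 174.1209°
wrap2 = π + 2β = 185.8791°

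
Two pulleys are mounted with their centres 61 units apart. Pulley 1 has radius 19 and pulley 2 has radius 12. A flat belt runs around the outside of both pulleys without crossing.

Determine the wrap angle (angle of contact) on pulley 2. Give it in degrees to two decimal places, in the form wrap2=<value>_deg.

wrap2=166.82_deg

open belt: β = asin((r2−r1)/C) = asin(-7/61) = -6.5894°
wrap1 = π − 2β = 193.1789°
wrap2 = π + 2β = 166.8211°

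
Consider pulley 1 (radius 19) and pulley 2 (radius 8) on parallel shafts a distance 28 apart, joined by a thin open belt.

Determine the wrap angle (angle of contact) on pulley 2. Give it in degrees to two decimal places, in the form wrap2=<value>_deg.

wrap2=133.74_deg

open belt: β = asin((r2−r1)/C) = asin(-11/28) = -23.1324°
wrap1 = π − 2β = 226.2648°
wrap2 = π + 2β = 133.7352°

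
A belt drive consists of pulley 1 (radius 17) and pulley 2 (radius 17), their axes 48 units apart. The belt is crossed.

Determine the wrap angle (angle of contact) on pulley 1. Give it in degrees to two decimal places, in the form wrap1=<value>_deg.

wrap1=270.20_deg

crossed belt: β = asin((r1+r2)/C) = asin(34/48) = 45.0995°
wrap1 = wrap2 = π + 2β = 270.1989°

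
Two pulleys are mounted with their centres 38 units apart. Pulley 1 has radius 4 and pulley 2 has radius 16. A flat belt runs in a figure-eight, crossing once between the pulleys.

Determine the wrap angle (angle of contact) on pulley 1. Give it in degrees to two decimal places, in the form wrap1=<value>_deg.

crossed belt: β = asin((r1+r2)/C) = asin(20/38) = 31.7569°
wrap1 = wrap2 = π + 2β = 243.5137°

wrap1=243.51_deg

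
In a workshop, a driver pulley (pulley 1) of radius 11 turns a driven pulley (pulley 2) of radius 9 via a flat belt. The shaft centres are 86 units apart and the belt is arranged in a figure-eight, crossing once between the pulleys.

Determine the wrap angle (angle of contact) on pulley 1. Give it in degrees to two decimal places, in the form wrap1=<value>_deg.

crossed belt: β = asin((r1+r2)/C) = asin(20/86) = 13.4477°
wrap1 = wrap2 = π + 2β = 206.8955°

wrap1=206.90_deg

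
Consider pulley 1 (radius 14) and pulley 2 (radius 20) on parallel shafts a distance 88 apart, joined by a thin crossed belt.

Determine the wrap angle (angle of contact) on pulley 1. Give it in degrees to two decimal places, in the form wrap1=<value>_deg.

wrap1=225.46_deg

crossed belt: β = asin((r1+r2)/C) = asin(34/88) = 22.7284°
wrap1 = wrap2 = π + 2β = 225.4568°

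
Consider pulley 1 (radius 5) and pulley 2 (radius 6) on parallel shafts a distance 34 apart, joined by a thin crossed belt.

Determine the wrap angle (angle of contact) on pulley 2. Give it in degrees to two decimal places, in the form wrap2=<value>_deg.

crossed belt: β = asin((r1+r2)/C) = asin(11/34) = 18.8765°
wrap1 = wrap2 = π + 2β = 217.7530°

wrap2=217.75_deg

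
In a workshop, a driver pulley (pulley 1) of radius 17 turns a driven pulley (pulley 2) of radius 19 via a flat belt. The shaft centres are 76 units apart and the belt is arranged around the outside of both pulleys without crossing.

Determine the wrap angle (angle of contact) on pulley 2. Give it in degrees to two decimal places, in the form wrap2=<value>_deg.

wrap2=183.02_deg

open belt: β = asin((r2−r1)/C) = asin(2/76) = 1.5080°
wrap1 = π − 2β = 176.9841°
wrap2 = π + 2β = 183.0159°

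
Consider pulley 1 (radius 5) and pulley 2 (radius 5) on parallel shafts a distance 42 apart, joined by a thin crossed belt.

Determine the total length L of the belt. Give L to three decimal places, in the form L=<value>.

crossed belt: β = asin((r1+r2)/C) = asin(10/42) = 13.7741°
wrap1 = wrap2 = π + 2β = 207.5483°
tangent length = C·cosβ = 40.7922
L = (r1+r2)·wrap + 2·C·cosβ = 10·3.6224 + 2·40.7922 = 117.8083

L=117.808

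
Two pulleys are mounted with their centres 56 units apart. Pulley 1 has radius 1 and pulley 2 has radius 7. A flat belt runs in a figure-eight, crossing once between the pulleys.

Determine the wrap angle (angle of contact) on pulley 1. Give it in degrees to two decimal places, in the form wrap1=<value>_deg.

wrap1=196.43_deg

crossed belt: β = asin((r1+r2)/C) = asin(8/56) = 8.2132°
wrap1 = wrap2 = π + 2β = 196.4264°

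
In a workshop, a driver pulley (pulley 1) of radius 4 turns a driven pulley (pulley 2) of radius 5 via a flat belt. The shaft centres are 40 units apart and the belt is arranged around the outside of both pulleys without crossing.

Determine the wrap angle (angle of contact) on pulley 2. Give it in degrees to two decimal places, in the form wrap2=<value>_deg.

wrap2=182.87_deg

open belt: β = asin((r2−r1)/C) = asin(1/40) = 1.4325°
wrap1 = π − 2β = 177.1349°
wrap2 = π + 2β = 182.8651°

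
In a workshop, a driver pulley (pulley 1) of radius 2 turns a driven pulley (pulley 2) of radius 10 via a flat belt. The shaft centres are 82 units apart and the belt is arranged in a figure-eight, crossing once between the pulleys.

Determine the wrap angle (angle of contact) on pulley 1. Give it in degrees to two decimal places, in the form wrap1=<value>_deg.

crossed belt: β = asin((r1+r2)/C) = asin(12/82) = 8.4150°
wrap1 = wrap2 = π + 2β = 196.8299°

wrap1=196.83_deg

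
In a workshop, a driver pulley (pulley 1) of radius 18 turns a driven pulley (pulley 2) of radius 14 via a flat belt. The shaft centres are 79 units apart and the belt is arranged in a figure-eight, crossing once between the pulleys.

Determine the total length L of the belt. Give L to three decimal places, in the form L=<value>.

L=271.680

crossed belt: β = asin((r1+r2)/C) = asin(32/79) = 23.8951°
wrap1 = wrap2 = π + 2β = 227.7902°
tangent length = C·cosβ = 72.2288
L = (r1+r2)·wrap + 2·C·cosβ = 32·3.9757 + 2·72.2288 = 271.6796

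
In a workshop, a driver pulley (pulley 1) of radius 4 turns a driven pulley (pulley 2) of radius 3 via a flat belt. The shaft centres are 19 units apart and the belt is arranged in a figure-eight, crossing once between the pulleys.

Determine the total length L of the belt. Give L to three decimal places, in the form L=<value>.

L=62.601

crossed belt: β = asin((r1+r2)/C) = asin(7/19) = 21.6183°
wrap1 = wrap2 = π + 2β = 223.2365°
tangent length = C·cosβ = 17.6635
L = (r1+r2)·wrap + 2·C·cosβ = 7·3.8962 + 2·17.6635 = 62.6005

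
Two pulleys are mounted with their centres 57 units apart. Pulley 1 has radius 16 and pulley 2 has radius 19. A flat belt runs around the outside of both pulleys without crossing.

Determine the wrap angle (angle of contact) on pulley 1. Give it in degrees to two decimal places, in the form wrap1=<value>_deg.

wrap1=173.97_deg

open belt: β = asin((r2−r1)/C) = asin(3/57) = 3.0170°
wrap1 = π − 2β = 173.9661°
wrap2 = π + 2β = 186.0339°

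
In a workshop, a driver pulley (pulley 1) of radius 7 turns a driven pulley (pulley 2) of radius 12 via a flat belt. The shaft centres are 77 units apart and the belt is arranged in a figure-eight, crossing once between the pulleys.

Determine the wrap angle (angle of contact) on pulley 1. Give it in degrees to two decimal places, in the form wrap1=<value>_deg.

crossed belt: β = asin((r1+r2)/C) = asin(19/77) = 14.2855°
wrap1 = wrap2 = π + 2β = 208.5709°

wrap1=208.57_deg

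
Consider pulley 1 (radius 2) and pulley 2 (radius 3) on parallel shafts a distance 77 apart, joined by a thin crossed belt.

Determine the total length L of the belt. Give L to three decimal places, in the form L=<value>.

L=170.033

crossed belt: β = asin((r1+r2)/C) = asin(5/77) = 3.7231°
wrap1 = wrap2 = π + 2β = 187.4462°
tangent length = C·cosβ = 76.8375
L = (r1+r2)·wrap + 2·C·cosβ = 5·3.2716 + 2·76.8375 = 170.0328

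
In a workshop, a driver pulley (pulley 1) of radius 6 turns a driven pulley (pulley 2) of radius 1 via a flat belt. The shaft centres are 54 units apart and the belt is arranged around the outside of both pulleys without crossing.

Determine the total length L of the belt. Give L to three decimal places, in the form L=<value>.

L=130.454

open belt: β = asin((r2−r1)/C) = asin(-5/54) = -5.3128°
wrap1 = π − 2β = 190.6255°
wrap2 = π + 2β = 169.3745°
tangent length = C·cosβ = 53.7680
L = r1·wrap1 + r2·wrap2 + 2·C·cosβ = 6·3.3270 + 1·2.9561 + 2·53.7680 = 130.4544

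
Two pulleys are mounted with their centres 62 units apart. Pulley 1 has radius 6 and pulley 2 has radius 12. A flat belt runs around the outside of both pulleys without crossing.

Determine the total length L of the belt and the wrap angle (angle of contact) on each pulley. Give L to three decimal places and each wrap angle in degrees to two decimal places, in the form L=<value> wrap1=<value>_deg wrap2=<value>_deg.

L=181.130 wrap1=168.89_deg wrap2=191.11_deg

open belt: β = asin((r2−r1)/C) = asin(6/62) = 5.5534°
wrap1 = π − 2β = 168.8931°
wrap2 = π + 2β = 191.1069°
tangent length = C·cosβ = 61.7090
L = r1·wrap1 + r2·wrap2 + 2·C·cosβ = 6·2.9477 + 12·3.3354 + 2·61.7090 = 181.1298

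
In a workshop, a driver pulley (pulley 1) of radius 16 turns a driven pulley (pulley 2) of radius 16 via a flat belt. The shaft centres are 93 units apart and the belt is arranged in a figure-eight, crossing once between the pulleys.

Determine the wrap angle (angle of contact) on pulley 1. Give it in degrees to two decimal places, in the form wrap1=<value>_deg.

wrap1=220.25_deg

crossed belt: β = asin((r1+r2)/C) = asin(32/93) = 20.1260°
wrap1 = wrap2 = π + 2β = 220.2520°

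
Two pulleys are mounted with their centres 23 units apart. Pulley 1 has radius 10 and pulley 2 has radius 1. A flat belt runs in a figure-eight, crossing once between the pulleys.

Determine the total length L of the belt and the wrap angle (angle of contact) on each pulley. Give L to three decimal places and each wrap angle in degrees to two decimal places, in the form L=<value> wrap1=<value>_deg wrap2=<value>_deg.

crossed belt: β = asin((r1+r2)/C) = asin(11/23) = 28.5719°
wrap1 = wrap2 = π + 2β = 237.1438°
tangent length = C·cosβ = 20.1990
L = (r1+r2)·wrap + 2·C·cosβ = 11·4.1389 + 2·20.1990 = 85.9264

L=85.926 wrap1=237.14_deg wrap2=237.14_deg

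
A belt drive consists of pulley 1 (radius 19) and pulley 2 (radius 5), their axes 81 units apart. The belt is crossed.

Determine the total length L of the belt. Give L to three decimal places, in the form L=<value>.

L=244.563

crossed belt: β = asin((r1+r2)/C) = asin(24/81) = 17.2353°
wrap1 = wrap2 = π + 2β = 214.4706°
tangent length = C·cosβ = 77.3628
L = (r1+r2)·wrap + 2·C·cosβ = 24·3.7432 + 2·77.3628 = 244.5628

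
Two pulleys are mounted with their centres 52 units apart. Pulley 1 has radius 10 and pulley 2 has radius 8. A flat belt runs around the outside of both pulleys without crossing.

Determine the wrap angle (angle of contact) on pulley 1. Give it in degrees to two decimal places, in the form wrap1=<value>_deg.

open belt: β = asin((r2−r1)/C) = asin(-2/52) = -2.2042°
wrap1 = π − 2β = 184.4085°
wrap2 = π + 2β = 175.5915°

wrap1=184.41_deg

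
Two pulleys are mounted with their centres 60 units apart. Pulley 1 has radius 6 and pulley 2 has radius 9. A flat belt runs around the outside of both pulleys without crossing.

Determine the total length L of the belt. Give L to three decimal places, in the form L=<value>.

L=167.274

open belt: β = asin((r2−r1)/C) = asin(3/60) = 2.8660°
wrap1 = π − 2β = 174.2680°
wrap2 = π + 2β = 185.7320°
tangent length = C·cosβ = 59.9250
L = r1·wrap1 + r2·wrap2 + 2·C·cosβ = 6·3.0416 + 9·3.2416 + 2·59.9250 = 167.2739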